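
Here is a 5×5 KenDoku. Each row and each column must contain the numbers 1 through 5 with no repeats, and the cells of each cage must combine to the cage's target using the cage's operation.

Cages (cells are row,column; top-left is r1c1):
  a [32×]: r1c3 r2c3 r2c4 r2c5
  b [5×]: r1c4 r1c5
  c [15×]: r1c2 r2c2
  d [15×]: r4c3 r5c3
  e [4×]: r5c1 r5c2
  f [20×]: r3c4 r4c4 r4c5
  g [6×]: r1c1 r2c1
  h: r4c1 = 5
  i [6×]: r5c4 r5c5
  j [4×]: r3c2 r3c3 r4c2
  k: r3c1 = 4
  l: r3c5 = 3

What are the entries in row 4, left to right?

5 2 3 4 1

Cage a needs product 32, which forces r1c3 = 4.
K is a freebie, leaving r3c1 = 4.
Row 3 now contains 4; hence r3c2 = 1.
1 is placed in row 3; hence r3c3 = 2.
Row 3 already has 2, leaving r3c4 = 5.
L is a freebie, so r3c5 = 3.
Cage h is given, so r4c1 = 5.
Column 2 already has 1, so r4c2 = 2.
Row 4 now contains 5, so r4c3 = 3.
Column 1 already has 4, so r5c1 = 1.
Column 2 already has 1; hence r5c2 = 4.
Column 3 now contains 3, which forces r5c3 = 5.
Column 5 now contains 3, leaving r5c5 = 2.
Column 4 now contains 5; hence r1c4 = 1.
The two cells of cage b must have product 5; hence r1c5 = 5.
Column 3 already has 2; hence r2c3 = 1.
The 4 cells of cage a must have product 32, so r2c4 = 2.
The 4 cells of cage a must have product 32; hence r2c5 = 4.
Column 4 now contains 1, leaving r4c4 = 4.
Column 5 now contains 4, leaving r4c5 = 1.
2 is placed in row 5, which forces r5c4 = 3.
Cage g's pair has product 6, leaving r1c1 = 2.
Row 1 already has 5, leaving r1c2 = 3.
2 is placed in row 2, so r2c1 = 3.
Cage c needs two cells with product 15, which forces r2c2 = 5.
Filled in: 2 3 4 1 5 / 3 5 1 2 4 / 4 1 2 5 3 / 5 2 3 4 1 / 1 4 5 3 2.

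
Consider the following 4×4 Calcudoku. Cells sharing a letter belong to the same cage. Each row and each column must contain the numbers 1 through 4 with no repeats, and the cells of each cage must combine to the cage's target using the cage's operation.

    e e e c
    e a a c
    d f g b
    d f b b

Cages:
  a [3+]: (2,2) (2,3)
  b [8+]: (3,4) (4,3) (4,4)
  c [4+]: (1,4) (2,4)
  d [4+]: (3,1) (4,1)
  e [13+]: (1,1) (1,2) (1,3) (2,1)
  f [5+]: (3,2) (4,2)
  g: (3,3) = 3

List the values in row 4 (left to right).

3 1 2 4

Cage e has sum 13, leaving (2,1) = 4.
G is a freebie; hence (3,3) = 3.
Row 3 already has 3, leaving (3,1) = 1.
The two cells of cage d must have sum 4; hence (4,1) = 3.
Row 4 already has 3, which forces (4,4) = 4.
Column 1 now contains 3, which forces (1,1) = 2.
The 4 cells of cage e must have sum 13; hence (1,2) = 3.
Cage e has sum 13, which forces (1,3) = 4.
Row 1 now contains 3; hence (1,4) = 1.
Column 4 already has 1, which forces (2,4) = 3.
The two cells of cage f must have sum 5; hence (3,2) = 4.
Column 4 already has 4; hence (3,4) = 2.
Row 4 now contains 4; hence (4,2) = 1.
Cage b has sum 8, leaving (4,3) = 2.
Column 2 already has 1, leaving (2,2) = 2.
Column 3 already has 2, leaving (2,3) = 1.
Filled in: 2 3 4 1 / 4 2 1 3 / 1 4 3 2 / 3 1 2 4.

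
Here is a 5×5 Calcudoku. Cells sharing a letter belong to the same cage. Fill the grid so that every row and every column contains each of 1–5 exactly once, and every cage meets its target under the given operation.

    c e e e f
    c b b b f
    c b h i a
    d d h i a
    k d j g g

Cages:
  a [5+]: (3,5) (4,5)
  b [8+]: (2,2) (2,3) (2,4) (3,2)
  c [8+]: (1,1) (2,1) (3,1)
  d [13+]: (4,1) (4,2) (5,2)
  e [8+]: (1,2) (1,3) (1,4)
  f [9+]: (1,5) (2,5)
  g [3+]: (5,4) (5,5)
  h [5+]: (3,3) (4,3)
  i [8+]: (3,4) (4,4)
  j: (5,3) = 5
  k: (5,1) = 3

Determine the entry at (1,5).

5

Cage k is a single given cell, leaving (5,1) = 3.
J is a freebie; hence (5,3) = 5.
The 3 cells of cage d must have sum 13, so (4,1) = 4.
Cage d needs sum 13, which forces (4,2) = 5.
Row 4 already has 5, so (4,4) = 3.
Row 5 already has 5; hence (5,2) = 4.
Column 4 already has 3, so (3,4) = 5.
The only place for 2 in row 1 is (1,1).
Cage c has sum 8, so (2,1) = 5.
5 is placed in row 2, leaving (2,5) = 4.
Column 1 now contains 2; hence (3,1) = 1.
Row 3 already has 1, so (3,2) = 2.
4 is placed in column 5, which forces (3,5) = 3.
4 is placed in column 5, which forces (1,5) = 5.
3 is placed in row 3, so (3,3) = 4.
Cage h needs two cells with sum 5, leaving (4,3) = 1.
Cage a needs two cells with sum 5; hence (4,5) = 2.
2 is placed in column 5, which forces (5,5) = 1.
Cage e has sum 8; hence (1,2) = 1.
Column 3 already has 1, so (1,3) = 3.
The 3 cells of cage e must have sum 8; hence (1,4) = 4.
Column 2 now contains 1, so (2,2) = 3.
3 is placed in column 3, so (2,3) = 2.
Row 2 now contains 2, so (2,4) = 1.
Row 5 already has 1, leaving (5,4) = 2.
Completed grid: 2 1 3 4 5 / 5 3 2 1 4 / 1 2 4 5 3 / 4 5 1 3 2 / 3 4 5 2 1.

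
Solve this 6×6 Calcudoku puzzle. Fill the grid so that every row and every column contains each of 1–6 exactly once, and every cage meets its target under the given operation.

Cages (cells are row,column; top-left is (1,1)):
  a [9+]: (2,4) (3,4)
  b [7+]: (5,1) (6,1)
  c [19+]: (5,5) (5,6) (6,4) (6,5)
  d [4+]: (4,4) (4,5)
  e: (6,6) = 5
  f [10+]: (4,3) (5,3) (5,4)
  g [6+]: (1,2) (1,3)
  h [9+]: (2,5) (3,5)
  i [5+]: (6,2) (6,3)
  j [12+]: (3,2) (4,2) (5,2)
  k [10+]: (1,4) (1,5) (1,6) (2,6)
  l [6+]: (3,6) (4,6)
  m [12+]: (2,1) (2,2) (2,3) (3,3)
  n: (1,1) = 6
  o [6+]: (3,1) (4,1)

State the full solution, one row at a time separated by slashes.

N is a freebie; hence (1,1) = 6.
E is a freebie, so (6,6) = 5.
Column 6 needs a 6, and only (5,6) is open for it.
The only place for 3 in row 1 is (1,6).
Column 6 now contains 3, so (2,6) = 1.
The only place for 1 in column 1 is (3,1).
Cage o's pair has sum 6, leaving (4,1) = 5.
In column 1, 2 can only go at (2,1), so (2,1) = 2.
In column 3, 6 can only go at (4,3), so (4,3) = 6.
Row 5 needs a 2, and only (5,2) is open for it.
Cage j needs sum 12; hence (3,2) = 6.
Column 2 now contains 2, which forces (4,2) = 4.
4 is placed in row 4; hence (4,6) = 2.
Column 6 already has 2; hence (3,6) = 4.
Row 3 needs a 2, and only (3,3) is open for it.
Cage i needs two cells with sum 5, so (6,2) = 1.
Column 3 now contains 2, so (6,3) = 4.
1 is placed in column 2, so (1,2) = 5.
Cage g needs two cells with sum 6, so (1,3) = 1.
Column 2 already has 5; hence (2,2) = 3.
Row 2 now contains 3; hence (2,3) = 5.
The two cells of cage b must have sum 7, which forces (5,1) = 4.
Column 3 already has 1, which forces (5,3) = 3.
Row 5 now contains 3; hence (5,4) = 1.
Row 5 now contains 4; hence (5,5) = 5.
Row 6 already has 4; hence (6,1) = 3.
The two cells of cage h must have sum 9; hence (2,5) = 6.
5 is placed in column 5, leaving (3,5) = 3.
Column 4 now contains 1, so (4,4) = 3.
Cage d needs two cells with sum 4, so (4,5) = 1.
Column 5 now contains 6, which forces (6,5) = 2.
Cage k needs sum 10, leaving (1,4) = 2.
Column 5 now contains 2, so (1,5) = 4.
Row 2 already has 6, leaving (2,4) = 4.
3 is placed in row 3, leaving (3,4) = 5.
Row 6 now contains 2, leaving (6,4) = 6.

6 5 1 2 4 3 / 2 3 5 4 6 1 / 1 6 2 5 3 4 / 5 4 6 3 1 2 / 4 2 3 1 5 6 / 3 1 4 6 2 5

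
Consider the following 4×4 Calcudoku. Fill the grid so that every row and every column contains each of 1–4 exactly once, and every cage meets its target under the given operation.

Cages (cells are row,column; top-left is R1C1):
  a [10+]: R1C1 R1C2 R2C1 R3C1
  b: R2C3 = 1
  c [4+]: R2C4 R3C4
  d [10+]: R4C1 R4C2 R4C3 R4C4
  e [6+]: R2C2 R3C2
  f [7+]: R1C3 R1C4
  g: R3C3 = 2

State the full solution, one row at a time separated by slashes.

2 1 3 4 / 4 2 1 3 / 3 4 2 1 / 1 3 4 2

Cage b is given, leaving R2C3 = 1.
Row 2 now contains 1; hence R2C4 = 3.
Cage g is a single given cell, which forces R3C3 = 2.
3 is placed in column 4, so R3C4 = 1.
Cage f needs two cells with sum 7; hence R1C3 = 3.
3 is placed in column 4, leaving R1C4 = 4.
Cage e needs two cells with sum 6, which forces R2C2 = 2.
Row 3 already has 2, which forces R3C2 = 4.
Column 3 already has 3, leaving R4C3 = 4.
Column 4 already has 4, so R4C4 = 2.
The 4 cells of cage a must have sum 10, which forces R1C1 = 2.
Column 2 already has 2, which forces R1C2 = 1.
Row 2 now contains 2, leaving R2C1 = 4.
Row 3 already has 4, so R3C1 = 3.
Column 1 now contains 3, so R4C1 = 1.
Column 2 already has 1, so R4C2 = 3.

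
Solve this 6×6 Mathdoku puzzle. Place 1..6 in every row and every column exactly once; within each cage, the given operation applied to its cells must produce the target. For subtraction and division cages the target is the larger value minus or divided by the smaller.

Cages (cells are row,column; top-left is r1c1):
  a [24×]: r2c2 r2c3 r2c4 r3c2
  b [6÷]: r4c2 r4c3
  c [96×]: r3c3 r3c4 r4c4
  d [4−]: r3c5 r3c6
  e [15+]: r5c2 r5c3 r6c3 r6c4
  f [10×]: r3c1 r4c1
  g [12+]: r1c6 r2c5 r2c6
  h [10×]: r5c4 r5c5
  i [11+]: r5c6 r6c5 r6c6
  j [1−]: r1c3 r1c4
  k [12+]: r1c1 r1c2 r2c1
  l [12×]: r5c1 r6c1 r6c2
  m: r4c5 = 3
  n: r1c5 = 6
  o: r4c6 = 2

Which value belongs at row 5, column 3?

3

N is a freebie, so r1c5 = 6.
Cage c has product 96; hence r3c3 = 4.
The 3 cells of cage c must have product 96, so r3c4 = 6.
The 3 cells of cage c must have product 96; hence r4c4 = 4.
M is a freebie, which forces r4c5 = 3.
O is a freebie, leaving r4c6 = 2.
Cage f needs two cells with product 10; hence r3c1 = 2.
Row 4 now contains 2; hence r4c1 = 5.
Cage a needs product 24, leaving r2c2 = 4.
Row 2 needs a 5, and only r2c5 is open for it.
Column 5 already has 5; hence r3c5 = 1.
Cage d needs two cells with difference 4, leaving r3c6 = 5.
Cage h's pair has product 10, so r5c4 = 5.
Column 5 already has 5, which forces r5c5 = 2.
2 is placed in column 5; hence r6c5 = 4.
Row 3 now contains 1, leaving r3c2 = 3.
In row 1, 5 can only go at r1c2, so r1c2 = 5.
Row 5 needs a 3, and only r5c3 is open for it.
The 4 cells of cage e must have sum 15, so r5c2 = 6.
Cage e has sum 15, leaving r6c3 = 5.
Cage e needs sum 15, so r6c4 = 1.
Cage a needs product 24, which forces r2c3 = 1.
Column 4 now contains 1, leaving r2c4 = 2.
Column 2 now contains 6, leaving r4c2 = 1.
Cage b's pair has quotient 6; hence r4c3 = 6.
Cage l has product 12, so r5c1 = 1.
1 is placed in row 5; hence r5c6 = 4.
Cage l needs product 12, so r6c1 = 6.
Row 6 already has 1, leaving r6c2 = 2.
Row 6 now contains 6; hence r6c6 = 3.
Column 1 now contains 1, leaving r1c1 = 4.
1 is placed in column 3, leaving r1c3 = 2.
Column 4 now contains 2, which forces r1c4 = 3.
4 is placed in column 6; hence r1c6 = 1.
Column 1 already has 6, leaving r2c1 = 3.
Column 6 now contains 3, so r2c6 = 6.
The full grid is 4 5 2 3 6 1 / 3 4 1 2 5 6 / 2 3 4 6 1 5 / 5 1 6 4 3 2 / 1 6 3 5 2 4 / 6 2 5 1 4 3.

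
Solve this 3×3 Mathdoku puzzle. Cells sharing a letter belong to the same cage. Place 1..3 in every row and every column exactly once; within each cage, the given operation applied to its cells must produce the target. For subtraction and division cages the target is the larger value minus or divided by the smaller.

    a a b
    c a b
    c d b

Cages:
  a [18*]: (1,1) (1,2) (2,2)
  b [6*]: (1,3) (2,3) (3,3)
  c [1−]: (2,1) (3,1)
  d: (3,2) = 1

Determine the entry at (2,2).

3

The 3 cells of cage a must have product 18, so (1,1) = 3.
The 3 cells of cage a must have product 18, which forces (1,2) = 2.
2 is placed in row 1, so (1,3) = 1.
Cage a has product 18, so (2,2) = 3.
Row 2 now contains 3, leaving (2,3) = 2.
D is a freebie; hence (3,2) = 1.
2 is placed in column 3; hence (3,3) = 3.
Row 2 now contains 2, leaving (2,1) = 1.
Row 3 now contains 1; hence (3,1) = 2.
Completed grid: 3 2 1 / 1 3 2 / 2 1 3.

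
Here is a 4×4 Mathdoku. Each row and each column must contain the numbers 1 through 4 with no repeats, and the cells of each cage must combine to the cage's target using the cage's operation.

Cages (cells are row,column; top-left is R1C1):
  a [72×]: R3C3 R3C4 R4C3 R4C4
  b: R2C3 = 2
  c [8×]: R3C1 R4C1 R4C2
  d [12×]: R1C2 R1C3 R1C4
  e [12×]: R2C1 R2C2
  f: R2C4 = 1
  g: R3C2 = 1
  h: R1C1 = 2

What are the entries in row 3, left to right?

4 1 3 2

Cage h is given, which forces R1C1 = 2.
Cage b is a single given cell, leaving R2C3 = 2.
Cage f is a single given cell, which forces R2C4 = 1.
Cage g is given, so R3C2 = 1.
Cage d has product 12, which forces R1C3 = 1.
1 is placed in row 3, so R3C1 = 4.
Row 3 already has 4; hence R3C3 = 3.
Row 3 now contains 3, which forces R3C4 = 2.
Cage c has product 8, which forces R4C1 = 1.
Cage c has product 8, which forces R4C2 = 2.
Column 3 now contains 3, which forces R4C3 = 4.
2 is placed in column 4, so R4C4 = 3.
Cage d needs product 12, which forces R1C2 = 3.
Column 4 already has 3, leaving R1C4 = 4.
4 is placed in column 1; hence R2C1 = 3.
Cage e needs two cells with product 12, so R2C2 = 4.
Completed grid: 2 3 1 4 / 3 4 2 1 / 4 1 3 2 / 1 2 4 3.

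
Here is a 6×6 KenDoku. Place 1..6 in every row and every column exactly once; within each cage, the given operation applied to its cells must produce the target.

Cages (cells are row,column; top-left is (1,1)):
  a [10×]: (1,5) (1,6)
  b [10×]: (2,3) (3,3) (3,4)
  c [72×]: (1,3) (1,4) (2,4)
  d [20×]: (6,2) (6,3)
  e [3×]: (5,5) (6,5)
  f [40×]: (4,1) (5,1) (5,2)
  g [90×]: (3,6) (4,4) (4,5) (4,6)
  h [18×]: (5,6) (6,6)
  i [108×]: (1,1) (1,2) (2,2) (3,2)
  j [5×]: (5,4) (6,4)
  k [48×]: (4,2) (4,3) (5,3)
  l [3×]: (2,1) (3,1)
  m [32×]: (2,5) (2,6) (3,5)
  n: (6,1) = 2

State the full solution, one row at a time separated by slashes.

6 1 3 4 5 2 / 1 3 5 6 2 4 / 3 6 1 2 4 5 / 5 4 2 3 6 1 / 4 2 6 5 1 3 / 2 5 4 1 3 6

Cage m needs product 32, so (2,5) = 2.
Cage m has product 32, so (2,6) = 4.
Cage m needs product 32, leaving (3,5) = 4.
N is a freebie, leaving (6,1) = 2.
Column 5 now contains 2, which forces (1,5) = 5.
Cage a needs two cells with product 10; hence (1,6) = 2.
The 3 cells of cage f must have product 40, leaving (5,2) = 2.
The 4 cells of cage i must have product 108, which forces (1,1) = 6.
Cage c has product 72, leaving (2,4) = 6.
The 4 cells of cage i must have product 108, which forces (3,2) = 6.
Column 2 now contains 6; hence (4,2) = 4.
4 is placed in column 2, leaving (6,2) = 5.
Row 6 already has 5; hence (6,3) = 4.
Row 6 already has 5, so (6,4) = 1.
Row 6 now contains 1; hence (6,5) = 3.
Row 6 already has 3; hence (6,6) = 6.
Column 3 already has 4, leaving (1,3) = 3.
The 3 cells of cage c must have product 72; hence (1,4) = 4.
Row 4 already has 4, leaving (4,1) = 5.
Cage k has product 48, leaving (4,3) = 2.
5 is placed in row 4, which forces (4,4) = 3.
Cage g has product 90, which forces (4,5) = 6.
Row 4 already has 3; hence (4,6) = 1.
Cage f needs product 40, so (5,1) = 4.
Column 3 already has 4; hence (5,3) = 6.
Column 4 now contains 1, leaving (5,4) = 5.
3 is placed in column 5, which forces (5,5) = 1.
6 is placed in column 6, so (5,6) = 3.
Row 1 now contains 3, which forces (1,2) = 1.
The 4 cells of cage i must have product 108, which forces (2,2) = 3.
Column 4 already has 5; hence (3,4) = 2.
3 is placed in column 6, so (3,6) = 5.
3 is placed in row 2, which forces (2,1) = 1.
The 3 cells of cage b must have product 10, which forces (2,3) = 5.
Cage l needs two cells with product 3, which forces (3,1) = 3.
5 is placed in row 3, so (3,3) = 1.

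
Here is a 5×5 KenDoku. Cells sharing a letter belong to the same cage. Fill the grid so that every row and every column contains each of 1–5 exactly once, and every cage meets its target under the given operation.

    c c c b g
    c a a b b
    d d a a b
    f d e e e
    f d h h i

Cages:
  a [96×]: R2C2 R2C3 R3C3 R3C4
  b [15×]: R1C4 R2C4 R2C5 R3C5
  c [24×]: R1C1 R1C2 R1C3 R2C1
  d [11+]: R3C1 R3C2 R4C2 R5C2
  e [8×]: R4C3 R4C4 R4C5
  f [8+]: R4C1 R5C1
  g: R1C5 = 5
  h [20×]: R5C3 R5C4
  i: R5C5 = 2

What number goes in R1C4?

Cage g is given, which forces R1C5 = 5.
Cage i is a single given cell; hence R5C5 = 2.
Cage b needs product 15, leaving R1C4 = 1.
The 4 cells of cage b must have product 15; hence R2C4 = 5.
Column 4 now contains 5, which forces R5C4 = 4.
The 4 cells of cage c must have product 24, leaving R2C1 = 1.
Cage a has product 96, leaving R2C2 = 4.
Row 2 already has 1; hence R2C5 = 3.
Cage a has product 96, which forces R3C3 = 4.
Column 5 now contains 3; hence R3C5 = 1.
4 is placed in column 3, leaving R4C3 = 1.
Column 4 now contains 4; hence R4C4 = 2.
Column 5 already has 1, so R4C5 = 4.
Row 5 already has 4, which forces R5C3 = 5.
Cage c has product 24; hence R1C1 = 4.
Row 2 already has 3, so R2C3 = 2.
2 is placed in column 4; hence R3C4 = 3.
The two cells of cage f must have sum 8; hence R4C1 = 5.
Row 4 now contains 5; hence R4C2 = 3.
Row 5 now contains 5; hence R5C1 = 3.
Cage d needs sum 11, leaving R5C2 = 1.
Column 2 now contains 3, so R1C2 = 2.
2 is placed in column 3; hence R1C3 = 3.
Column 1 already has 5, leaving R3C1 = 2.
Cage d has sum 11, so R3C2 = 5.
Completed grid: 4 2 3 1 5 / 1 4 2 5 3 / 2 5 4 3 1 / 5 3 1 2 4 / 3 1 5 4 2.

1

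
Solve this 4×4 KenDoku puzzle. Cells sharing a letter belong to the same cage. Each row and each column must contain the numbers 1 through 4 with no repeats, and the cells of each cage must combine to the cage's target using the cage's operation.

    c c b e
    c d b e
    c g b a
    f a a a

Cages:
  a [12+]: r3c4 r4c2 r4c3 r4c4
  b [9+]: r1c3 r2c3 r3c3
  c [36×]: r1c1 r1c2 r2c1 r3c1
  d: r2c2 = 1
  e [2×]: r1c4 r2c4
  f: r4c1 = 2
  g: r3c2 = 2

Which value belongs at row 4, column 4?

3

Cage c has product 36, leaving r1c2 = 3.
Cage d is a single given cell, which forces r2c2 = 1.
Row 2 already has 1, so r2c4 = 2.
Cage g is a single given cell; hence r3c2 = 2.
Cage f is given, leaving r4c1 = 2.
Column 2 already has 2, so r4c2 = 4.
Cage b has sum 9, so r1c3 = 2.
2 is placed in column 4, so r1c4 = 1.
Cage a needs sum 12, which forces r3c4 = 4.
Column 4 already has 1, so r4c4 = 3.
Row 1 now contains 1, which forces r1c1 = 4.
Cage c needs product 36, so r2c1 = 3.
Cage b needs sum 9; hence r2c3 = 4.
The 4 cells of cage c must have product 36, which forces r3c1 = 1.
4 is placed in row 3, so r3c3 = 3.
Row 4 already has 3; hence r4c3 = 1.
Filled in: 4 3 2 1 / 3 1 4 2 / 1 2 3 4 / 2 4 1 3.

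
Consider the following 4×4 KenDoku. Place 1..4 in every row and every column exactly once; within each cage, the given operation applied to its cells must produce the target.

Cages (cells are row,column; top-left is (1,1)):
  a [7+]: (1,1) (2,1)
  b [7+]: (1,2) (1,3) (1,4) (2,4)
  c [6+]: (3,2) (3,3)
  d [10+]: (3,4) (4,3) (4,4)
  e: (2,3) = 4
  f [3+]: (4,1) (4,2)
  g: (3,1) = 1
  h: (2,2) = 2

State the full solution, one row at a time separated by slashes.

4 3 1 2 / 3 2 4 1 / 1 4 2 3 / 2 1 3 4

Cage h is a single given cell; hence (2,2) = 2.
E is a freebie, so (2,3) = 4.
Cage b has sum 7, which forces (2,4) = 1.
Cage g is a single given cell, so (3,1) = 1.
Column 2 already has 2, leaving (3,2) = 4.
Column 3 already has 4, so (3,3) = 2.
Row 3 already has 4, which forces (3,4) = 3.
Column 1 now contains 1, which forces (4,1) = 2.
Column 2 already has 2, leaving (4,2) = 1.
Column 3 already has 4, which forces (4,3) = 3.
2 is placed in row 4, so (4,4) = 4.
The two cells of cage a must have sum 7, leaving (1,1) = 4.
1 is placed in column 2; hence (1,2) = 3.
Column 3 now contains 3, which forces (1,3) = 1.
3 is placed in column 4, leaving (1,4) = 2.
Row 2 now contains 4, leaving (2,1) = 3.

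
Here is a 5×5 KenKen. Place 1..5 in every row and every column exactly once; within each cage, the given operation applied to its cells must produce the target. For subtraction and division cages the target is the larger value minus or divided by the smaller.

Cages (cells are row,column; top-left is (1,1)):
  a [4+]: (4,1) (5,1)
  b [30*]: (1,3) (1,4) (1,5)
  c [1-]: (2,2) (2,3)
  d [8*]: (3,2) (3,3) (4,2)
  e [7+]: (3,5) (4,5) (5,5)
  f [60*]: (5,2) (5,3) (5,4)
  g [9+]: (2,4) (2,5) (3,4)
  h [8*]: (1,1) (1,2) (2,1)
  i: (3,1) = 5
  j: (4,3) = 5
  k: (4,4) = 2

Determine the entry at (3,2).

Cage i is a single given cell; hence (3,1) = 5.
J is a freebie, so (4,3) = 5.
Cage k is given, leaving (4,4) = 2.
Row 3 needs a 3, and only (3,4) is open for it.
Column 4 now contains 3, leaving (1,4) = 5.
Column 4 already has 5, so (5,4) = 4.
Column 4 already has 4, so (2,4) = 1.
Cage g has sum 9, which forces (2,5) = 5.
The 3 cells of cage f must have product 60, leaving (5,2) = 5.
Row 5 already has 4, which forces (5,3) = 3.
3 is placed in column 3, which forces (1,3) = 2.
Cage b has product 30, so (1,5) = 3.
Cage c's pair has difference 1; hence (2,2) = 3.
Column 3 now contains 2, so (2,3) = 4.
Column 3 already has 4, so (3,3) = 1.
Cage a's pair has sum 4; hence (4,1) = 3.
Row 5 already has 3, so (5,1) = 1.
Row 5 already has 1, so (5,5) = 2.
Column 1 now contains 1; hence (1,1) = 4.
Cage h needs product 8, so (1,2) = 1.
Row 2 now contains 4; hence (2,1) = 2.
The 3 cells of cage d must have product 8; hence (3,2) = 2.
Column 5 already has 2, which forces (3,5) = 4.
Cage d has product 8, leaving (4,2) = 4.
The 3 cells of cage e must have sum 7; hence (4,5) = 1.
Completed grid: 4 1 2 5 3 / 2 3 4 1 5 / 5 2 1 3 4 / 3 4 5 2 1 / 1 5 3 4 2.

2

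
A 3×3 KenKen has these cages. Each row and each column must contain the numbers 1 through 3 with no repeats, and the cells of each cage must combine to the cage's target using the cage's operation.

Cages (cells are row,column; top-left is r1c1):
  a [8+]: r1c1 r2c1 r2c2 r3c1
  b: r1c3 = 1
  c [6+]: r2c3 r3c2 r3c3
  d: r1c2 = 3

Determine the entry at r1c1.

2

D is a freebie, which forces r1c2 = 3.
Cage b is a single given cell, leaving r1c3 = 1.
The 4 cells of cage a must have sum 8, leaving r2c2 = 2.
2 is placed in row 2, leaving r2c3 = 3.
2 is placed in column 2, so r3c2 = 1.
Column 3 now contains 3, so r3c3 = 2.
Row 1 already has 1, which forces r1c1 = 2.
3 is placed in row 2; hence r2c1 = 1.
2 is placed in row 3, so r3c1 = 3.
Completed grid: 2 3 1 / 1 2 3 / 3 1 2.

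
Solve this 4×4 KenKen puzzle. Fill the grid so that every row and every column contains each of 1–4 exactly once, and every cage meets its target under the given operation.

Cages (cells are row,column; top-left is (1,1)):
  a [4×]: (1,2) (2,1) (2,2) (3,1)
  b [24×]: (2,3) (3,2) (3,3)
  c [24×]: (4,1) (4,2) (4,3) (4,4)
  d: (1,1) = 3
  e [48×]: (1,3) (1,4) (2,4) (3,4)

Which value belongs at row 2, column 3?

3

Cage d is given, leaving (1,1) = 3.
The only place for 1 in row 3 is (3,1).
Cage a needs product 4, so (1,2) = 2.
Row 1 already has 2; hence (1,3) = 4.
4 is placed in row 1, which forces (1,4) = 1.
1 is placed in column 1; hence (2,1) = 2.
The 4 cells of cage a must have product 4, leaving (2,2) = 1.
Row 2 already has 2, which forces (2,3) = 3.
3 is placed in row 2; hence (2,4) = 4.
Column 3 now contains 3; hence (3,3) = 2.
Row 3 already has 2, which forces (3,4) = 3.
2 is placed in column 1, leaving (4,1) = 4.
4 is placed in row 4; hence (4,2) = 3.
Column 3 now contains 2, which forces (4,3) = 1.
Column 4 already has 3; hence (4,4) = 2.
Row 3 now contains 3, leaving (3,2) = 4.
The full grid is 3 2 4 1 / 2 1 3 4 / 1 4 2 3 / 4 3 1 2.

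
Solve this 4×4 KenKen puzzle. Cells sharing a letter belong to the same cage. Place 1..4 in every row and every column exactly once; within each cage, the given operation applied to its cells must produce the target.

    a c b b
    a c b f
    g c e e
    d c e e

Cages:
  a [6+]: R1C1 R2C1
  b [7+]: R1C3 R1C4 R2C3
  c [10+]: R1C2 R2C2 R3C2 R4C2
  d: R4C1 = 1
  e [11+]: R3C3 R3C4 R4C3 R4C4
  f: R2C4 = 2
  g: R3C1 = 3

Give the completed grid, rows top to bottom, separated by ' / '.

F is a freebie, leaving R2C4 = 2.
Cage g is given, which forces R3C1 = 3.
Cage d is a single given cell, leaving R4C1 = 1.
The two cells of cage a must have sum 6, which forces R1C1 = 2.
Row 1 already has 2; hence R1C3 = 1.
Row 2 now contains 2, which forces R2C1 = 4.
Row 2 already has 4, which forces R2C3 = 3.
Cage e has sum 11; hence R3C3 = 4.
Cage e needs sum 11, so R3C4 = 1.
The 4 cells of cage e must have sum 11; hence R4C3 = 2.
Cage e needs sum 11, leaving R4C4 = 4.
Cage c needs sum 10; hence R1C2 = 4.
4 is placed in column 4; hence R1C4 = 3.
Row 2 now contains 3; hence R2C2 = 1.
Row 3 now contains 1, so R3C2 = 2.
Row 4 now contains 4, so R4C2 = 3.

2 4 1 3 / 4 1 3 2 / 3 2 4 1 / 1 3 2 4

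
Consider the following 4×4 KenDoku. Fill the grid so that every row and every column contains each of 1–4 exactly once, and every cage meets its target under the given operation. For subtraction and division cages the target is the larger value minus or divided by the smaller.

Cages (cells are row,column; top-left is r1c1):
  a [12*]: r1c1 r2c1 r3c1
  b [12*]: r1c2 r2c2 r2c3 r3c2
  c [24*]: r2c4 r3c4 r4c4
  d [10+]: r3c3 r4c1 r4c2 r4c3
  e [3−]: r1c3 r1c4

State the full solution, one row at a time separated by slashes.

The only place for 2 in row 1 is r1c2.
Cage b needs product 12, leaving r2c3 = 2.
The 4 cells of cage d must have sum 10; hence r4c1 = 2.
Cage c has product 24, leaving r3c4 = 2.
The only place for 3 in row 1 is r1c1.
Column 2 needs a 4, and only r4c2 is open for it.
Cage c needs product 24, leaving r2c4 = 4.
Row 4 now contains 4, which forces r4c4 = 3.
Cage e needs two cells with difference 3, so r1c3 = 4.
Column 4 now contains 4, which forces r1c4 = 1.
Row 2 now contains 4; hence r2c1 = 1.
Row 2 already has 1, which forces r2c2 = 3.
Cage a has product 12, leaving r3c1 = 4.
Column 2 now contains 3; hence r3c2 = 1.
The 4 cells of cage d must have sum 10, so r3c3 = 3.
3 is placed in row 4; hence r4c3 = 1.

3 2 4 1 / 1 3 2 4 / 4 1 3 2 / 2 4 1 3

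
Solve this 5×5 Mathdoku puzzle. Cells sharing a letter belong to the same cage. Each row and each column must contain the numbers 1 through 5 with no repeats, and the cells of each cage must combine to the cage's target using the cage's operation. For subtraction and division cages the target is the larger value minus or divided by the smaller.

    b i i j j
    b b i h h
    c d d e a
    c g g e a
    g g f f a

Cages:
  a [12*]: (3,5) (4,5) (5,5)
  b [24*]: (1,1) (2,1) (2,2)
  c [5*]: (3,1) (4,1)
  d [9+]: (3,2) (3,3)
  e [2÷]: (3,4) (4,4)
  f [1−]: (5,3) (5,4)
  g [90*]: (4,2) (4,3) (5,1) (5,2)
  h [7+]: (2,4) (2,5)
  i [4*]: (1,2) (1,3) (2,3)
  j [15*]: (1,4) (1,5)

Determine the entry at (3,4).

In row 2, 1 can only go at (2,3), so (2,3) = 1.
Cage i has product 4, leaving (1,2) = 1.
Column 3 already has 1; hence (1,3) = 4.
4 is placed in column 3, so (3,3) = 5.
5 is placed in row 3; hence (3,1) = 1.
5 is placed in row 3, which forces (3,2) = 4.
Row 3 already has 4; hence (3,4) = 2.
Row 3 already has 4; hence (3,5) = 3.
The two cells of cage c must have product 5, leaving (4,1) = 5.
Cage j needs two cells with product 15; hence (1,4) = 3.
Column 5 already has 3, so (1,5) = 5.
Cage b needs product 24; hence (2,1) = 4.
3 is placed in column 4; hence (2,4) = 5.
4 is placed in row 2, leaving (2,5) = 2.
The 4 cells of cage g must have product 90, so (5,1) = 3.
Cage g has product 90, so (5,2) = 5.
Row 5 already has 3, leaving (5,3) = 2.
3 is placed in row 1, leaving (1,1) = 2.
2 is placed in row 2, which forces (2,2) = 3.
Cage g needs product 90; hence (4,2) = 2.
2 is placed in column 3; hence (4,3) = 3.
Cage f's pair has difference 1, which forces (5,4) = 1.
Row 5 already has 1; hence (5,5) = 4.
1 is placed in column 4, so (4,4) = 4.
4 is placed in column 5; hence (4,5) = 1.
Completed grid: 2 1 4 3 5 / 4 3 1 5 2 / 1 4 5 2 3 / 5 2 3 4 1 / 3 5 2 1 4.

2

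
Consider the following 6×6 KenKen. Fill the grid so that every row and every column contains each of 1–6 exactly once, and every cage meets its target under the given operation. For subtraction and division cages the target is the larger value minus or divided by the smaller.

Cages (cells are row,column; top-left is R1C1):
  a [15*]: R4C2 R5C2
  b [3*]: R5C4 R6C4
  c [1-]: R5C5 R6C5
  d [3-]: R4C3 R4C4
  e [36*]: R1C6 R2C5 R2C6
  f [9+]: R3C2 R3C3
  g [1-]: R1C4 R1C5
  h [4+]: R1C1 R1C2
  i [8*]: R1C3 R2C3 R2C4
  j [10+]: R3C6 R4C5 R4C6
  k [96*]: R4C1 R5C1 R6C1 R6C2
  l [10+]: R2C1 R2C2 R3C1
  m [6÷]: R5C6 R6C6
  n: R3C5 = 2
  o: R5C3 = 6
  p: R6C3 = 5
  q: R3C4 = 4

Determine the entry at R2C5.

6

Q is a freebie, leaving R3C4 = 4.
Cage n is a single given cell, which forces R3C5 = 2.
O is a freebie; hence R5C3 = 6.
Row 5 already has 6, which forces R5C6 = 1.
Cage p is a single given cell, which forces R6C3 = 5.
Column 6 already has 1, so R6C6 = 6.
The two cells of cage f must have sum 9; hence R3C2 = 6.
5 is placed in column 3; hence R3C3 = 3.
Row 3 now contains 3, which forces R3C6 = 5.
Row 5 already has 1, which forces R5C4 = 3.
Cage b's pair has product 3, so R6C4 = 1.
Column 4 now contains 1, so R2C4 = 2.
Row 3 now contains 5, leaving R3C1 = 1.
Cage a's pair has product 15, leaving R4C2 = 3.
Cage d needs two cells with difference 3; hence R4C3 = 2.
Cage d's pair has difference 3, so R4C4 = 5.
3 is placed in row 4, so R4C5 = 1.
Row 4 already has 2, leaving R4C6 = 4.
Row 5 now contains 3, which forces R5C2 = 5.
5 is placed in row 5; hence R5C5 = 4.
Column 5 already has 4, which forces R6C5 = 3.
1 is placed in column 1, which forces R1C1 = 3.
Column 2 already has 3, leaving R1C2 = 1.
Row 1 now contains 1, leaving R1C3 = 4.
Column 4 already has 5; hence R1C4 = 6.
The two cells of cage g must have difference 1, which forces R1C5 = 5.
Cage e needs product 36, leaving R1C6 = 2.
Cage l needs sum 10, leaving R2C1 = 5.
5 is placed in column 2, leaving R2C2 = 4.
Column 3 now contains 4, which forces R2C3 = 1.
Column 5 already has 3, so R2C5 = 6.
Column 6 already has 4, leaving R2C6 = 3.
4 is placed in row 4, leaving R4C1 = 6.
Row 5 already has 4, so R5C1 = 2.
Cage k has product 96, which forces R6C1 = 4.
The 4 cells of cage k must have product 96, leaving R6C2 = 2.
The full grid is 3 1 4 6 5 2 / 5 4 1 2 6 3 / 1 6 3 4 2 5 / 6 3 2 5 1 4 / 2 5 6 3 4 1 / 4 2 5 1 3 6.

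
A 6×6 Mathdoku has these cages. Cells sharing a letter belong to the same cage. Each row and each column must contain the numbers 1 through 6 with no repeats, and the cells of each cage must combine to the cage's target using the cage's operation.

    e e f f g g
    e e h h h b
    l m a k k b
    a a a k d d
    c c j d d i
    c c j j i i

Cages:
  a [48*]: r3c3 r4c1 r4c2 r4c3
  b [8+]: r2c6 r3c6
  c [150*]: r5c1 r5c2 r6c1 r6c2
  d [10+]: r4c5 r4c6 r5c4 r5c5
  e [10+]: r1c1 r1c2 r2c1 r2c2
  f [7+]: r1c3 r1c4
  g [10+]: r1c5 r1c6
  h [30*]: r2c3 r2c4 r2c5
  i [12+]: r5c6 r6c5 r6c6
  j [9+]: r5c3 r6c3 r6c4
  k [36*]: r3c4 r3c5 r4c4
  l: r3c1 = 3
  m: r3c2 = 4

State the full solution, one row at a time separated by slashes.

1 3 5 2 4 6 / 4 2 6 5 1 3 / 3 4 1 6 2 5 / 2 6 4 3 5 1 / 6 5 2 1 3 4 / 5 1 3 4 6 2

Cage l is given; hence r3c1 = 3.
Cage m is given, leaving r3c2 = 4.
The only place for 4 in row 2 is r2c1.
Cage a needs product 48; hence r4c3 = 4.
In row 3, 5 can only go at r3c6, so r3c6 = 5.
Cage b needs two cells with sum 8, leaving r2c6 = 3.
Cage e has sum 10, which forces r1c2 = 3.
Row 2 needs a 2, and only r2c2 is open for it.
Cage e needs sum 10, leaving r1c1 = 1.
The only place for 5 in row 4 is r4c5.
In row 4, 3 can only go at r4c4, so r4c4 = 3.
The only place for 1 in row 3 is r3c3.
The 4 cells of cage a must have product 48, so r4c1 = 2.
Cage a has product 48, which forces r4c2 = 6.
Row 4 now contains 2, so r4c6 = 1.
Cage d has sum 10; hence r5c4 = 1.
Cage d has sum 10; hence r5c5 = 3.
Cage h has product 30; hence r2c5 = 1.
Cage c has product 150; hence r5c1 = 6.
Row 5 now contains 1, so r5c2 = 5.
The 3 cells of cage j must have sum 9; hence r5c3 = 2.
2 is placed in row 5, so r5c6 = 4.
Cage c has product 150, which forces r6c1 = 5.
The 4 cells of cage c must have product 150; hence r6c2 = 1.
Row 6 now contains 5; hence r6c3 = 3.
2 is placed in column 3, so r1c3 = 5.
Cage f's pair has sum 7, which forces r1c4 = 2.
The two cells of cage g must have sum 10, leaving r1c5 = 4.
4 is placed in column 6, which forces r1c6 = 6.
Column 3 now contains 5, leaving r2c3 = 6.
Row 2 already has 6, which forces r2c4 = 5.
Column 4 now contains 2, which forces r3c4 = 6.
Row 3 already has 6, leaving r3c5 = 2.
Cage j has sum 9, which forces r6c4 = 4.
2 is placed in column 5, so r6c5 = 6.
Column 6 now contains 6, which forces r6c6 = 2.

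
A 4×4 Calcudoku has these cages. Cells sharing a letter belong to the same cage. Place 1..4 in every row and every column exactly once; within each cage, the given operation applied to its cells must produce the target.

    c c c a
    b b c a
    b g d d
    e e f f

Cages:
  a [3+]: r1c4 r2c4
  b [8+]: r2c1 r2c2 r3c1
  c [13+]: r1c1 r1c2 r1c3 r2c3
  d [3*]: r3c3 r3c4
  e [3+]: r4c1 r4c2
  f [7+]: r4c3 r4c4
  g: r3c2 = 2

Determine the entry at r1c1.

3

The 4 cells of cage c must have sum 13, leaving r2c3 = 4.
Cage g is a single given cell; hence r3c2 = 2.
2 is placed in column 2; hence r4c2 = 1.
4 is placed in column 3, which forces r4c3 = 3.
Row 4 already has 3, so r4c4 = 4.
Column 3 now contains 3, which forces r1c3 = 2.
Row 1 already has 2, so r1c4 = 1.
1 is placed in column 2, which forces r2c2 = 3.
Column 4 already has 1, leaving r2c4 = 2.
Column 3 now contains 3, leaving r3c3 = 1.
The two cells of cage d must have product 3, so r3c4 = 3.
Row 4 now contains 1; hence r4c1 = 2.
The 4 cells of cage c must have sum 13; hence r1c1 = 3.
3 is placed in column 2, which forces r1c2 = 4.
2 is placed in row 2, so r2c1 = 1.
3 is placed in row 3, which forces r3c1 = 4.
Completed grid: 3 4 2 1 / 1 3 4 2 / 4 2 1 3 / 2 1 3 4.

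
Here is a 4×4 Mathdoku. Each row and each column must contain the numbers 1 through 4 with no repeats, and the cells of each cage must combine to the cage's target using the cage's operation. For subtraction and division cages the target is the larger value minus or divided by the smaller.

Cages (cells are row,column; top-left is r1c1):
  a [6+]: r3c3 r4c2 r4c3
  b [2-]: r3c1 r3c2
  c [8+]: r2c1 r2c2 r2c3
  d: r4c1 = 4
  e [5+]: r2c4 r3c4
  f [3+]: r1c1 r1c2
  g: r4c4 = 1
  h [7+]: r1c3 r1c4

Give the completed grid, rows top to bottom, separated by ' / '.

1 2 3 4 / 3 1 4 2 / 2 4 1 3 / 4 3 2 1

D is a freebie, leaving r4c1 = 4.
G is a freebie, leaving r4c4 = 1.
Cage a has sum 6, which forces r3c3 = 1.
Cage b's pair has difference 2, which forces r3c1 = 2.
The two cells of cage b must have difference 2, so r3c2 = 4.
Row 3 now contains 2; hence r3c4 = 3.
2 is placed in column 1, leaving r1c1 = 1.
Cage f's pair has sum 3; hence r1c2 = 2.
Cage h's pair has sum 7, so r1c3 = 3.
Column 4 now contains 3, leaving r1c4 = 4.
1 is placed in column 1, so r2c1 = 3.
Row 2 already has 3, which forces r2c2 = 1.
Cage c has sum 8, leaving r2c3 = 4.
Column 4 now contains 3, leaving r2c4 = 2.
Column 2 now contains 2; hence r4c2 = 3.
Column 3 already has 3, so r4c3 = 2.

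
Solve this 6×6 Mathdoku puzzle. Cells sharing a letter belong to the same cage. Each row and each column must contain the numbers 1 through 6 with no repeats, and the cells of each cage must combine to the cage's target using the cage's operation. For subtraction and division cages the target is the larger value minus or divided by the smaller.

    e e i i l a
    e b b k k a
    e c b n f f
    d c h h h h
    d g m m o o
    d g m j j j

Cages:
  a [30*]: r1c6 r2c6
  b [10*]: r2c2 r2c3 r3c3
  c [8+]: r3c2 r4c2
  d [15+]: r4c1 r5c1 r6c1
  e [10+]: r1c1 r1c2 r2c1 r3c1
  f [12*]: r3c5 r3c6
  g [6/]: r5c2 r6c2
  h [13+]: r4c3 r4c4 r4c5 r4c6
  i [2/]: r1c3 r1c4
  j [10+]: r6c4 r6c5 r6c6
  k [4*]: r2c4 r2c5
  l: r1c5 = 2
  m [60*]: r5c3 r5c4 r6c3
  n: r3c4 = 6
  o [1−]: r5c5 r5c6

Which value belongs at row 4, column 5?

6

Cage l is a single given cell, so r1c5 = 2.
N is a freebie, so r3c4 = 6.
The two cells of cage i must have quotient 2, which forces r1c3 = 6.
Cage i's pair has quotient 2, leaving r1c4 = 3.
6 is placed in row 1; hence r1c6 = 5.
Column 6 already has 5; hence r2c6 = 6.
Row 2 needs a 3, and only r2c1 is open for it.
3 is placed in column 1, so r3c1 = 2.
In row 3, 1 can only go at r3c3, so r3c3 = 1.
In row 3, 5 can only go at r3c2, so r3c2 = 5.
Column 2 already has 5, leaving r2c2 = 2.
The 3 cells of cage b must have product 10, so r2c3 = 5.
Column 2 already has 5, leaving r4c2 = 3.
The 4 cells of cage h must have sum 13, leaving r4c5 = 6.
The 3 cells of cage m must have product 60, leaving r5c4 = 5.
The 3 cells of cage j must have sum 10, so r6c5 = 5.
Cage d needs sum 15; hence r4c1 = 5.
Row 5 needs a 2, and only r5c6 is open for it.
The only place for 2 in row 6 is r6c4.
Cage h needs sum 13, which forces r4c3 = 2.
Cage j needs sum 10, which forces r6c6 = 3.
The two cells of cage f must have product 12, which forces r3c5 = 3.
Column 6 now contains 3, leaving r3c6 = 4.
Column 6 already has 4, so r4c6 = 1.
The 3 cells of cage m must have product 60, so r5c3 = 3.
Column 5 already has 3; hence r5c5 = 1.
3 is placed in row 6, which forces r6c3 = 4.
The two cells of cage k must have product 4, leaving r2c4 = 1.
Column 5 already has 1, leaving r2c5 = 4.
1 is placed in row 4, leaving r4c4 = 4.
Cage d needs sum 15, leaving r5c1 = 4.
1 is placed in row 5, leaving r5c2 = 6.
4 is placed in row 6, which forces r6c1 = 6.
Cage g needs two cells with quotient 6, which forces r6c2 = 1.
Column 1 now contains 4, so r1c1 = 1.
Column 2 now contains 1; hence r1c2 = 4.
The full grid is 1 4 6 3 2 5 / 3 2 5 1 4 6 / 2 5 1 6 3 4 / 5 3 2 4 6 1 / 4 6 3 5 1 2 / 6 1 4 2 5 3.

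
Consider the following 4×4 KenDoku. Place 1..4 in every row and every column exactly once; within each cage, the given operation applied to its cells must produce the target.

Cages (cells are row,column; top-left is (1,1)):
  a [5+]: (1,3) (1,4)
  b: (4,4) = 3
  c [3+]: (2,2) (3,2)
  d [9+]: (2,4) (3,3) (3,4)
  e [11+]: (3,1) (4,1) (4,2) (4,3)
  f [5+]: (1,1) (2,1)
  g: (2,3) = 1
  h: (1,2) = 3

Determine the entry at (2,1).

Cage h is given, so (1,2) = 3.
G is a freebie, which forces (2,3) = 1.
Cage b is given, so (4,4) = 3.
The two cells of cage a must have sum 5, leaving (1,3) = 4.
Cage a's pair has sum 5; hence (1,4) = 1.
1 is placed in row 2, so (2,2) = 2.
2 is placed in row 2, which forces (2,4) = 4.
Cage e has sum 11; hence (3,1) = 4.
Cage c needs two cells with sum 3; hence (3,2) = 1.
4 is placed in column 3, which forces (3,3) = 3.
Column 4 already has 4, so (3,4) = 2.
Column 2 now contains 1, leaving (4,2) = 4.
4 is placed in column 3, so (4,3) = 2.
1 is placed in row 1, so (1,1) = 2.
4 is placed in row 2, leaving (2,1) = 3.
Row 4 now contains 2, leaving (4,1) = 1.
Completed grid: 2 3 4 1 / 3 2 1 4 / 4 1 3 2 / 1 4 2 3.

3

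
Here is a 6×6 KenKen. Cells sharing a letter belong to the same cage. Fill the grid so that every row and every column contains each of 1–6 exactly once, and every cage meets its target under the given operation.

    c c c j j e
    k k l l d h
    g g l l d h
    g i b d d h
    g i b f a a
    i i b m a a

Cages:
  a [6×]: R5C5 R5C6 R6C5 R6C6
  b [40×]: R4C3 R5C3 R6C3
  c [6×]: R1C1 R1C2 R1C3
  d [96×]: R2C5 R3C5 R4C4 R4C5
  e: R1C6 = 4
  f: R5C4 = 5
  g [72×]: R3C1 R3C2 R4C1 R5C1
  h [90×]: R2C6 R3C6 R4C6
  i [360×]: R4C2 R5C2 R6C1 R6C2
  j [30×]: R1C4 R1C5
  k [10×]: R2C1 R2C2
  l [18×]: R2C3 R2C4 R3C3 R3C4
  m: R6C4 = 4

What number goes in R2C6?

Cage e is a single given cell; hence R1C6 = 4.
Cage f is a single given cell, so R5C4 = 5.
Cage m is given, which forces R6C4 = 4.
Column 4 already has 5; hence R1C4 = 6.
Cage j needs two cells with product 30, leaving R1C5 = 5.
4 is placed in column 4, leaving R4C4 = 2.
In row 2, 4 can only go at R2C5, so R2C5 = 4.
Cage d has product 96; hence R3C5 = 2.
4 is placed in column 5, leaving R4C5 = 6.
In row 3, 5 can only go at R3C6, so R3C6 = 5.
The 3 cells of cage h must have product 90, leaving R2C6 = 6.
Column 6 already has 5; hence R4C6 = 3.
Cage l needs product 18, which forces R2C4 = 3.
Cage l has product 18; hence R3C4 = 1.
Row 2 needs a 1, and only R2C3 is open for it.
Cage l needs product 18, which forces R3C3 = 6.
Cage g needs product 72, so R4C1 = 1.
Cage g needs product 72, leaving R5C1 = 6.
The 3 cells of cage c must have product 6, which forces R1C2 = 1.
The 4 cells of cage i must have product 360, leaving R6C2 = 6.
In column 1, 4 can only go at R3C1, so R3C1 = 4.
Row 3 now contains 4, so R3C2 = 3.
Column 2 now contains 3, which forces R5C2 = 4.
4 is placed in row 5; hence R5C3 = 2.
Row 5 now contains 2, which forces R5C6 = 1.
Column 3 already has 2, which forces R6C3 = 5.
1 is placed in column 6, which forces R6C6 = 2.
Cage c needs product 6, leaving R1C1 = 2.
Column 3 already has 2; hence R1C3 = 3.
Column 1 now contains 2, so R2C1 = 5.
Row 2 now contains 5, which forces R2C2 = 2.
Column 2 now contains 4; hence R4C2 = 5.
5 is placed in column 3, leaving R4C3 = 4.
1 is placed in row 5; hence R5C5 = 3.
Row 6 now contains 5, so R6C1 = 3.
Cage a has product 6, leaving R6C5 = 1.
Filled in: 2 1 3 6 5 4 / 5 2 1 3 4 6 / 4 3 6 1 2 5 / 1 5 4 2 6 3 / 6 4 2 5 3 1 / 3 6 5 4 1 2.

6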